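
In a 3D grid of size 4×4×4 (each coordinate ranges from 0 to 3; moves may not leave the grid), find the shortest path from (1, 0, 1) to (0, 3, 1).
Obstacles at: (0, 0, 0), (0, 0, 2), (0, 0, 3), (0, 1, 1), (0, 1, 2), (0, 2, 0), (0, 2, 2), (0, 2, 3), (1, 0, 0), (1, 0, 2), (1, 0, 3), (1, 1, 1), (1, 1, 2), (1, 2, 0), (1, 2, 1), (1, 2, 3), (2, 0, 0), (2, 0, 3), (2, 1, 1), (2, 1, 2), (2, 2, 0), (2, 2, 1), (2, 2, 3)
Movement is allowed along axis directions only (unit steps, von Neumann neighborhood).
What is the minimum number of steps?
8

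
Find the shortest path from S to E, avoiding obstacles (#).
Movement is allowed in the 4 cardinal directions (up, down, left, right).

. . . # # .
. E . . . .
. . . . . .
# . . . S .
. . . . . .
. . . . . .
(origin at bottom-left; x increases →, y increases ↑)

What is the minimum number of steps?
5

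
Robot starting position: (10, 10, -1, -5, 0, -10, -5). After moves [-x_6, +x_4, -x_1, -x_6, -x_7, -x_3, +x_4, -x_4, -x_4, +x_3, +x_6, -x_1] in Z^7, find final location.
(8, 10, -1, -5, 0, -11, -6)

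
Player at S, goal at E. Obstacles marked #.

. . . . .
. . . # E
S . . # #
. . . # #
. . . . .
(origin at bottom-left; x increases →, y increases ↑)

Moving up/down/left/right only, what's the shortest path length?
7
(one shortest path: (0, 2) → (1, 2) → (2, 2) → (2, 3) → (2, 4) → (3, 4) → (4, 4) → (4, 3))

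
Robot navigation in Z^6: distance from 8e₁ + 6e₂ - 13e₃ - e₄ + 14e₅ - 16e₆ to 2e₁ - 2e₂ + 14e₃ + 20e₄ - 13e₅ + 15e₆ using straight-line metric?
54.4059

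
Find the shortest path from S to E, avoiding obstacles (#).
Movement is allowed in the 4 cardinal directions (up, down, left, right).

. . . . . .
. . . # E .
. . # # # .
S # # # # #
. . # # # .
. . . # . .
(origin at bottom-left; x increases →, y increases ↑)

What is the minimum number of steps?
8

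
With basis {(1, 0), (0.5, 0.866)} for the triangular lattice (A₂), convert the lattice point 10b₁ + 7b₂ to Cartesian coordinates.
(13.5, 6.062)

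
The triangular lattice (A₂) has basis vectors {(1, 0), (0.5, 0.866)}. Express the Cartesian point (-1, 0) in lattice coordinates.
-b₁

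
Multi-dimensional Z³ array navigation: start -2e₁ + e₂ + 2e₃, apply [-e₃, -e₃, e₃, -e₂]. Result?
(-2, 0, 1)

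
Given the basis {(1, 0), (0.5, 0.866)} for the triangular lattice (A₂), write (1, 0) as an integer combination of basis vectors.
b₁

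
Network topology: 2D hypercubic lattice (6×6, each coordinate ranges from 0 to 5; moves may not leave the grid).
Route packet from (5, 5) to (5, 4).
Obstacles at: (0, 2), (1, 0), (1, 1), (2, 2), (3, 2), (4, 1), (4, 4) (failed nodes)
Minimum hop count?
1
(one shortest path: (5, 5) → (5, 4))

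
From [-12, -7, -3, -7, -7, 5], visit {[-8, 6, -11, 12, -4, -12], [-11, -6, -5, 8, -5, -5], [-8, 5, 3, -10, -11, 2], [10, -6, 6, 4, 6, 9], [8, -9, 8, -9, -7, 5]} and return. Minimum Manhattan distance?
256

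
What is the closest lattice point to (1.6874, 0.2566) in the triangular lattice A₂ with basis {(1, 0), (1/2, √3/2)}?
(2, 0)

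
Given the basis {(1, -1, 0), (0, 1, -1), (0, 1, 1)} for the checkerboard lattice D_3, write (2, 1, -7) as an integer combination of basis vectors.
2b₁ + 5b₂ - 2b₃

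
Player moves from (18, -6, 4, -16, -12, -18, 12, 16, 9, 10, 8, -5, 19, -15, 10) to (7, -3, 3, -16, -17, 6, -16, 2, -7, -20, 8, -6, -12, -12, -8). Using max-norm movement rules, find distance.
31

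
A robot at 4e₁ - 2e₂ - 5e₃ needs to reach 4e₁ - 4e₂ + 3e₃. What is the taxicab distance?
10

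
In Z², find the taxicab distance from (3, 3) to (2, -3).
7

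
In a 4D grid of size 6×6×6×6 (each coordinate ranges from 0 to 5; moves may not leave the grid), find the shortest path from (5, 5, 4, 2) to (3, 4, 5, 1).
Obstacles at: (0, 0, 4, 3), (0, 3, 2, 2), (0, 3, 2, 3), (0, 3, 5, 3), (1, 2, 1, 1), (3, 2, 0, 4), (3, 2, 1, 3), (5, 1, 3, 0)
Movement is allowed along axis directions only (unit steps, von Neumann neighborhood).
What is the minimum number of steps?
5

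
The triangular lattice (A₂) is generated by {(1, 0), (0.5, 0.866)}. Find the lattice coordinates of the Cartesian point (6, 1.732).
5b₁ + 2b₂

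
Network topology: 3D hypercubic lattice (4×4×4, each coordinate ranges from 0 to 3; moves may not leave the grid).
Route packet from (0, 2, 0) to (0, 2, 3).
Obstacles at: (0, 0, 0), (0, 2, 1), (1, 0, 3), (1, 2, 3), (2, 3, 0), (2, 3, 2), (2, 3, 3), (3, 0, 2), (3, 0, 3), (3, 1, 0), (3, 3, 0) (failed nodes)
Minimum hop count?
5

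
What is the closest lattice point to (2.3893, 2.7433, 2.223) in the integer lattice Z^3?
(2, 3, 2)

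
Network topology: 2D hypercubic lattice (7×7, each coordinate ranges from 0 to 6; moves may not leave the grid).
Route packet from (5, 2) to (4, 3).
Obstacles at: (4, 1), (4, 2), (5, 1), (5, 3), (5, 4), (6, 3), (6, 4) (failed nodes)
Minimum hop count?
10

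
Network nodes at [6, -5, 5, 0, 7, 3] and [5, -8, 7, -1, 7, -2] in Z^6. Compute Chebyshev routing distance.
5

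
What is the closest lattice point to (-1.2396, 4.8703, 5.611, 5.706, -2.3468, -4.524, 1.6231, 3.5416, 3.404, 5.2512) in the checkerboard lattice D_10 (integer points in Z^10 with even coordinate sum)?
(-1, 5, 6, 6, -2, -4, 2, 4, 3, 5)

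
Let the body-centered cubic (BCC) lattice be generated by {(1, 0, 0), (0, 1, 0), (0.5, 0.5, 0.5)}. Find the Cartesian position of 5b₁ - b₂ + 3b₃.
(6.5, 0.5, 1.5)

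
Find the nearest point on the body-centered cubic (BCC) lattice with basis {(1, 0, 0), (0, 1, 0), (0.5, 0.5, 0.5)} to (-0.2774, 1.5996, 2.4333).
(-0.5, 1.5, 2.5)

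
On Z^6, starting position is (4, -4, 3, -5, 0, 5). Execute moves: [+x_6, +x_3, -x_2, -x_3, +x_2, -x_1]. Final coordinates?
(3, -4, 3, -5, 0, 6)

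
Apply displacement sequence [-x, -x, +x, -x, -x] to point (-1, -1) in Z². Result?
(-4, -1)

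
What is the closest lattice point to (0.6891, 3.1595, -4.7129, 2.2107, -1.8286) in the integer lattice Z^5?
(1, 3, -5, 2, -2)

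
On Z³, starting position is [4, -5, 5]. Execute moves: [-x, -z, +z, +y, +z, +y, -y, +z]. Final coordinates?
(3, -4, 7)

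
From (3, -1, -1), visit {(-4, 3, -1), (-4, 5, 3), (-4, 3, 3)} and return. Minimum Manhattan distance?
34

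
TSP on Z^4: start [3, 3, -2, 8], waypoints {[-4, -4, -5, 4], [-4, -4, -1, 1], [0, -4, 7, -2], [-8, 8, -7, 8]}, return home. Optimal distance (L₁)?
94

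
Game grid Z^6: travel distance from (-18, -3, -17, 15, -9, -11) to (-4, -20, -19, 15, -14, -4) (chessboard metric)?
17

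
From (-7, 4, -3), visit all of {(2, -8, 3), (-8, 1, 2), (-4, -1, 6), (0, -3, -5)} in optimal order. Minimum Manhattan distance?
50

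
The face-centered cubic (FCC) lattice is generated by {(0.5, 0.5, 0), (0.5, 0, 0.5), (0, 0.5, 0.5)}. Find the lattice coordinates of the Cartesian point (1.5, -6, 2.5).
-7b₁ + 10b₂ - 5b₃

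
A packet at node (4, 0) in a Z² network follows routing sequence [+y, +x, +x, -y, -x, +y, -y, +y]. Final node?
(5, 1)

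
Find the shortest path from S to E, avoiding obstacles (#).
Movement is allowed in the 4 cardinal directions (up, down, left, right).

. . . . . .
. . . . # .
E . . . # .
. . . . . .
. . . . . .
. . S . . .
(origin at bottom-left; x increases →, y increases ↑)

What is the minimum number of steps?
5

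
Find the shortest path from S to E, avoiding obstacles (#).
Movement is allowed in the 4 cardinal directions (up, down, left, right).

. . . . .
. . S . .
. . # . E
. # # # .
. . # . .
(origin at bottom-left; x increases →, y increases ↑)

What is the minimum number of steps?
3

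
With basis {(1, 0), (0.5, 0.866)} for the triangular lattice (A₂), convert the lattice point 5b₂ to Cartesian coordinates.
(2.5, 4.33)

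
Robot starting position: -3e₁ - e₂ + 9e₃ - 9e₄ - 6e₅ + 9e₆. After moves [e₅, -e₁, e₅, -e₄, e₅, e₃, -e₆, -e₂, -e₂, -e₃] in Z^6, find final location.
(-4, -3, 9, -10, -3, 8)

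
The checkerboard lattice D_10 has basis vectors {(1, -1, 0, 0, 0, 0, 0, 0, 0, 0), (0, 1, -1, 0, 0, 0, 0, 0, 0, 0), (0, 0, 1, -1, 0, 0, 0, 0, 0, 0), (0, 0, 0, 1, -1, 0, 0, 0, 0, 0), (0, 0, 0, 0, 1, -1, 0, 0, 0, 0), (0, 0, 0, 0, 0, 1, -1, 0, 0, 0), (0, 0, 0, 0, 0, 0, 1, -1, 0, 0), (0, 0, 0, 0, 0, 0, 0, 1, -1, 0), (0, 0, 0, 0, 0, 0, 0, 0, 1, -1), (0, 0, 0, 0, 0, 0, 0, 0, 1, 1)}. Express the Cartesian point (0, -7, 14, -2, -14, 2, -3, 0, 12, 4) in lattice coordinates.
-7b₂ + 7b₃ + 5b₄ - 9b₅ - 7b₆ - 10b₇ - 10b₈ - b₉ + 3b₁₀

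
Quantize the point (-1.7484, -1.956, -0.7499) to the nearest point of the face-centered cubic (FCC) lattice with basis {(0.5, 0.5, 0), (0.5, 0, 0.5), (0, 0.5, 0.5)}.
(-1.5, -2, -0.5)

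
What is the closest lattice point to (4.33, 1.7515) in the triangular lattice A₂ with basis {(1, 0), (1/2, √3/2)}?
(4, 1.732)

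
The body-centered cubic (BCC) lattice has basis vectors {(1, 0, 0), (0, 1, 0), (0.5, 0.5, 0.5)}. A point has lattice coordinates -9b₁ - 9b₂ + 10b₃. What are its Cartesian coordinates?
(-4, -4, 5)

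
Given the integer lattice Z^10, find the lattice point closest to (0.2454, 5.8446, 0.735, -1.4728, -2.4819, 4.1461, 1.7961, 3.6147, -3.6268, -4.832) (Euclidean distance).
(0, 6, 1, -1, -2, 4, 2, 4, -4, -5)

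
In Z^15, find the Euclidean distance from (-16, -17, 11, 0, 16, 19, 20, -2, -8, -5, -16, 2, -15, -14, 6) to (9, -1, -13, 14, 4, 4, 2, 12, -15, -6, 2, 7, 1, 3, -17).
63.364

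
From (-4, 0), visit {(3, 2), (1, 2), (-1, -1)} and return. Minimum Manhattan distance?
20
(one optimal route: (-4, 0) → (3, 2) → (1, 2) → (-1, -1) → (-4, 0))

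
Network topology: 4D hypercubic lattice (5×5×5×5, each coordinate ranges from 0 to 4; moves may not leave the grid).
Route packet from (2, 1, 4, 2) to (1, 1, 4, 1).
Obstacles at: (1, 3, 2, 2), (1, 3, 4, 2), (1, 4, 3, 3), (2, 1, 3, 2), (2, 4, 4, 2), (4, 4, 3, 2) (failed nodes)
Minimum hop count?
2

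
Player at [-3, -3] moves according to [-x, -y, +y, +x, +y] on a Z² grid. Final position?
(-3, -2)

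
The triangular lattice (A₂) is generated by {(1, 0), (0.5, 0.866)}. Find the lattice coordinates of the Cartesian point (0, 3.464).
-2b₁ + 4b₂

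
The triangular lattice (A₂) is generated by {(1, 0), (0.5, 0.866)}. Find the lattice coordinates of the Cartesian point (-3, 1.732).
-4b₁ + 2b₂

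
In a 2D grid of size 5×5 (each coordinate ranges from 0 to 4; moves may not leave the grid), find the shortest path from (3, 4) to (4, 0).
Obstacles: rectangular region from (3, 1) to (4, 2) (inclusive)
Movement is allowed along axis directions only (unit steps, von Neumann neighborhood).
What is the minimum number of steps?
7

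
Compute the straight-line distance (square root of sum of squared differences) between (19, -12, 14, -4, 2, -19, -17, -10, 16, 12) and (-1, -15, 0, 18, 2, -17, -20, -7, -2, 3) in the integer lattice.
38.9358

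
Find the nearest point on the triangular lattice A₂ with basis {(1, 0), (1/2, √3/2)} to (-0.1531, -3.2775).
(0, -3.464)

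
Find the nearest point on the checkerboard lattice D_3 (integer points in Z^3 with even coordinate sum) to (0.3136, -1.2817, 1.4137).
(0, -1, 1)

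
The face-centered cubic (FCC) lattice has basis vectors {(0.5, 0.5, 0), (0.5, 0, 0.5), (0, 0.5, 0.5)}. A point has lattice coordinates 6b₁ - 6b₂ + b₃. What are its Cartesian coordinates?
(0, 3.5, -2.5)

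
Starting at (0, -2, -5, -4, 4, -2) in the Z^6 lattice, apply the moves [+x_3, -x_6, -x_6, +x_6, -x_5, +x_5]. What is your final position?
(0, -2, -4, -4, 4, -3)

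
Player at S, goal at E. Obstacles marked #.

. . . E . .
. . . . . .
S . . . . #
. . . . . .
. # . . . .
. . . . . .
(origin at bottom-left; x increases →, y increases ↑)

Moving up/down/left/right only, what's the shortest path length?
5
(one shortest path: (0, 3) → (1, 3) → (2, 3) → (3, 3) → (3, 4) → (3, 5))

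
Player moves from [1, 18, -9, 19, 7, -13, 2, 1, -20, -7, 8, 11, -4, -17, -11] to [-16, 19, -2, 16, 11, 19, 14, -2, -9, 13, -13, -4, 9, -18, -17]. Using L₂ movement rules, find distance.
54.1664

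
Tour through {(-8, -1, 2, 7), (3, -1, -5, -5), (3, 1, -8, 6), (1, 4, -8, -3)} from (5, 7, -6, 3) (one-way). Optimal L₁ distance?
67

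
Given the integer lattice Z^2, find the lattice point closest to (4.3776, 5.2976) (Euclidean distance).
(4, 5)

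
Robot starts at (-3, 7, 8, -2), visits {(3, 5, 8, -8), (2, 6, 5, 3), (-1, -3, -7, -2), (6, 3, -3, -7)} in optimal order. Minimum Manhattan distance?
69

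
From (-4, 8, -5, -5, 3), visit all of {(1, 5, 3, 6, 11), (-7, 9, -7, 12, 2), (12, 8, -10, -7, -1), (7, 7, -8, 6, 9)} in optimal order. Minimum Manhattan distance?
113
(one optimal route: (-4, 8, -5, -5, 3) → (-7, 9, -7, 12, 2) → (1, 5, 3, 6, 11) → (7, 7, -8, 6, 9) → (12, 8, -10, -7, -1))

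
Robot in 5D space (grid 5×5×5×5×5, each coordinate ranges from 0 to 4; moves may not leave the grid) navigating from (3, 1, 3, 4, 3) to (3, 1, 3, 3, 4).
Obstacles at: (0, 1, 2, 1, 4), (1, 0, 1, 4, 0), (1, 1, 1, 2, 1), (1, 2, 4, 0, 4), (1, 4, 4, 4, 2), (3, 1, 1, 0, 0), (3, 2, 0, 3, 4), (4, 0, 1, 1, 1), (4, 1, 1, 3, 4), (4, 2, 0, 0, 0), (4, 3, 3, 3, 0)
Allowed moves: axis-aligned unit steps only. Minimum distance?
2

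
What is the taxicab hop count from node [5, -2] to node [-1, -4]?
8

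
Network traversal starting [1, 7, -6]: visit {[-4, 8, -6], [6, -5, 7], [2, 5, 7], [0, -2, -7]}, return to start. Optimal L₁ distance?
74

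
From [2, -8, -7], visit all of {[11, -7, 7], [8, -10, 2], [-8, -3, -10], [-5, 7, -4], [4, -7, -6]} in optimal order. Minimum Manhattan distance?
87
(one optimal route: (2, -8, -7) → (8, -10, 2) → (11, -7, 7) → (4, -7, -6) → (-8, -3, -10) → (-5, 7, -4))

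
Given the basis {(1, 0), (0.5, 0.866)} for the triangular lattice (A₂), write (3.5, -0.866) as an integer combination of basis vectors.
4b₁ - b₂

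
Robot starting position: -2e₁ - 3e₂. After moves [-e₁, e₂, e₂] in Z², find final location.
(-3, -1)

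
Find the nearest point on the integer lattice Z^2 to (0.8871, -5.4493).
(1, -5)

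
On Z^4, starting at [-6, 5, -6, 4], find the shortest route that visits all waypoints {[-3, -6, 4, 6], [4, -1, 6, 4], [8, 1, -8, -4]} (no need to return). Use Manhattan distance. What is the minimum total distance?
70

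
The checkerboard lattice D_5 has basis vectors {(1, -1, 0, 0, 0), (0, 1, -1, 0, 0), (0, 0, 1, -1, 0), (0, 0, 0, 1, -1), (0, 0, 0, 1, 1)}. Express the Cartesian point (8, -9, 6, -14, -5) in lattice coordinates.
8b₁ - b₂ + 5b₃ - 2b₄ - 7b₅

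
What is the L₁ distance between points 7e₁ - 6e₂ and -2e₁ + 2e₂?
17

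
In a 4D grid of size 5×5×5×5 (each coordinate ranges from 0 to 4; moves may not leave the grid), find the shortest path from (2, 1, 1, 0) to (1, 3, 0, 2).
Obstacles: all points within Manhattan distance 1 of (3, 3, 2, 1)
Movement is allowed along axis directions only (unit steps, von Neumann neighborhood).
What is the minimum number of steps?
6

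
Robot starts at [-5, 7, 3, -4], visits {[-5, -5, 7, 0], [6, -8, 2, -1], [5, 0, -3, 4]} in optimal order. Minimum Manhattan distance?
59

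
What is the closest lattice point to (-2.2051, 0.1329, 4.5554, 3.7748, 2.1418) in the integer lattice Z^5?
(-2, 0, 5, 4, 2)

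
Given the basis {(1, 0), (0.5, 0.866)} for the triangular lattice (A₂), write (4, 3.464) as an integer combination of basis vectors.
2b₁ + 4b₂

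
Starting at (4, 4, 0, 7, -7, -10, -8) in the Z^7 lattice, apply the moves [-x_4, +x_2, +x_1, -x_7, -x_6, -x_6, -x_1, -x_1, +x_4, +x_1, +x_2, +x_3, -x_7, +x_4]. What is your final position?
(4, 6, 1, 8, -7, -12, -10)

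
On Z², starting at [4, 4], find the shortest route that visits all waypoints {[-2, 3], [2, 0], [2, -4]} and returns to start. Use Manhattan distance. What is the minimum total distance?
28
(one optimal route: (4, 4) → (-2, 3) → (2, 0) → (2, -4) → (4, 4))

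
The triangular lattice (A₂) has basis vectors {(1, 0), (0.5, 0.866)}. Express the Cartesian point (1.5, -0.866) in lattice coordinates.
2b₁ - b₂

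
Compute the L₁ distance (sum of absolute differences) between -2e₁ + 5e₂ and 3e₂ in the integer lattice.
4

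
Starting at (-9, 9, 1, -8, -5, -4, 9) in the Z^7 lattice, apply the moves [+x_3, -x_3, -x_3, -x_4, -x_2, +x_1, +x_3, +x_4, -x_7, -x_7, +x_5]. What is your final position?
(-8, 8, 1, -8, -4, -4, 7)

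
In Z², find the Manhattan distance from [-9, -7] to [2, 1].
19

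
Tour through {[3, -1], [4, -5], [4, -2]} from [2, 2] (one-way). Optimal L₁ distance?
9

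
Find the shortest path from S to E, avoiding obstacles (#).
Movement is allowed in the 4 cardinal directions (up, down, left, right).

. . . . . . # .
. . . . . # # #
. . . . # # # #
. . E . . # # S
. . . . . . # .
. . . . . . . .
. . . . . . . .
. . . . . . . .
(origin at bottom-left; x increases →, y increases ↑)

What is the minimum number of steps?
9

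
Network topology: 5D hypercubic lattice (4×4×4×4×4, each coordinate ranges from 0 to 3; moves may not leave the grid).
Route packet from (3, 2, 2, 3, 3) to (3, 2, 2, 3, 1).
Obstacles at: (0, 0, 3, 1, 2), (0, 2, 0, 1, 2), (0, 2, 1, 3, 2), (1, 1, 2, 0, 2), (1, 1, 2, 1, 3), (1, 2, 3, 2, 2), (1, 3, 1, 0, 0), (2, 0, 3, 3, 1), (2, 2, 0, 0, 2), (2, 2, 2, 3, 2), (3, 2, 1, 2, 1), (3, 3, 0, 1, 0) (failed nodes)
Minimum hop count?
2
(one shortest path: (3, 2, 2, 3, 3) → (3, 2, 2, 3, 2) → (3, 2, 2, 3, 1))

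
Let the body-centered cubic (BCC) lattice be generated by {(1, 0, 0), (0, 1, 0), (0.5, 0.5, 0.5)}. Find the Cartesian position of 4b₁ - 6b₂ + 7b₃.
(7.5, -2.5, 3.5)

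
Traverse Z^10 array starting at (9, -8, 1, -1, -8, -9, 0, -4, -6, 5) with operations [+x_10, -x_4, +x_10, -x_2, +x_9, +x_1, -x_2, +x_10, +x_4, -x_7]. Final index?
(10, -10, 1, -1, -8, -9, -1, -4, -5, 8)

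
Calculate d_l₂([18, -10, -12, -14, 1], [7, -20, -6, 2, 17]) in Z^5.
27.7308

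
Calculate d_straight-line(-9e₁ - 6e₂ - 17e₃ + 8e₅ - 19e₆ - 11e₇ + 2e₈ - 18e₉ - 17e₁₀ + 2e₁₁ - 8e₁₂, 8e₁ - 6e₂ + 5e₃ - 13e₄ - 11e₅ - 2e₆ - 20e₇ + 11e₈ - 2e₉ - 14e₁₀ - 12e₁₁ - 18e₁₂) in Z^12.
48.1144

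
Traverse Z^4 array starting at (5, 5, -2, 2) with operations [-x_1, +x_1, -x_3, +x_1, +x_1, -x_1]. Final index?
(6, 5, -3, 2)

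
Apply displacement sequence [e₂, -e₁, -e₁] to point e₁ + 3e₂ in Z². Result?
(-1, 4)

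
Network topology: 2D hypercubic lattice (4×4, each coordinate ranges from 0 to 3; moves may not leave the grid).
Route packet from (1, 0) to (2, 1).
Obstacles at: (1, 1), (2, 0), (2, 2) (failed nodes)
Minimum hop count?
10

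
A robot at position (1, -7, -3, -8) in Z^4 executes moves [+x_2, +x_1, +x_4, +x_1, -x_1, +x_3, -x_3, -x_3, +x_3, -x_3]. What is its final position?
(2, -6, -4, -7)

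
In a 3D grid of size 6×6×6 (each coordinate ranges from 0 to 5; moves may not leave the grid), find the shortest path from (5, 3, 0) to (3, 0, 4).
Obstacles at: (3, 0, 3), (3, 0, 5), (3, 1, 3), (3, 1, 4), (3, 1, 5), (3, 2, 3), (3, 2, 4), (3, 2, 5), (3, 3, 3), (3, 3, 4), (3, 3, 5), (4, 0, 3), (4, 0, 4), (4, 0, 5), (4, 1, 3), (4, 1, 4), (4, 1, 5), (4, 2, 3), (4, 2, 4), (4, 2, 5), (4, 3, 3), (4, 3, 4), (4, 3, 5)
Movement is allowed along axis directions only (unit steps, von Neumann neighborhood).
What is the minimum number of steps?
11
(one shortest path: (5, 3, 0) → (4, 3, 0) → (3, 3, 0) → (2, 3, 0) → (2, 2, 0) → (2, 1, 0) → (2, 0, 0) → (2, 0, 1) → (2, 0, 2) → (2, 0, 3) → (2, 0, 4) → (3, 0, 4))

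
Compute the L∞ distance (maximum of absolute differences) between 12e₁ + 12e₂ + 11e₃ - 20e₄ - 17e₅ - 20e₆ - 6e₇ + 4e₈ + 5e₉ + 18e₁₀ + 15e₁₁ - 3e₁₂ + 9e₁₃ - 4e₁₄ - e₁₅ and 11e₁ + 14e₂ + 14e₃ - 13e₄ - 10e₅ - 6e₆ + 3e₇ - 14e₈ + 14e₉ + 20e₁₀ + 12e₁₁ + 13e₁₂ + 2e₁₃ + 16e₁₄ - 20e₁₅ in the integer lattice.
20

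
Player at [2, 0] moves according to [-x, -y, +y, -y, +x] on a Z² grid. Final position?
(2, -1)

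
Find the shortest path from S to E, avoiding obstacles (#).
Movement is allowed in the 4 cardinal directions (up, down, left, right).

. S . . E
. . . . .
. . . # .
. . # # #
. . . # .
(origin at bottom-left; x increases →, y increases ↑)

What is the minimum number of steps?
3
(one shortest path: (1, 4) → (2, 4) → (3, 4) → (4, 4))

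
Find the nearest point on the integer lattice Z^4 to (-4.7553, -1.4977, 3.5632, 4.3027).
(-5, -1, 4, 4)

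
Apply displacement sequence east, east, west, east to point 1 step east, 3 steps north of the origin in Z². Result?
(3, 3)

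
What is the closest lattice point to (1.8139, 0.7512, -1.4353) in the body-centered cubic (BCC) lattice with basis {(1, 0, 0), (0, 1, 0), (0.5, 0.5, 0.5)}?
(1.5, 0.5, -1.5)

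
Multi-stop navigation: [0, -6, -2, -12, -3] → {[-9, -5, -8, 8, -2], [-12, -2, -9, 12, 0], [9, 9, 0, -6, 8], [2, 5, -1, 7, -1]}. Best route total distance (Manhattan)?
119
(one optimal route: (0, -6, -2, -12, -3) → (-9, -5, -8, 8, -2) → (-12, -2, -9, 12, 0) → (2, 5, -1, 7, -1) → (9, 9, 0, -6, 8))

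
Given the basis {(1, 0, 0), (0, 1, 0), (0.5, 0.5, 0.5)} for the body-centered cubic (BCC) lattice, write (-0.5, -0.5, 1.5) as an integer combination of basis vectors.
-2b₁ - 2b₂ + 3b₃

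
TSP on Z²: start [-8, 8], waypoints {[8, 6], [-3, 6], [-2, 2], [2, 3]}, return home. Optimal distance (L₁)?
44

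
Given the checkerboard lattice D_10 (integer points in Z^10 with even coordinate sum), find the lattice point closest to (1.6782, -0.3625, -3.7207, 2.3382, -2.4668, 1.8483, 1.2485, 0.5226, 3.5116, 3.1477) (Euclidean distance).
(2, 0, -4, 2, -2, 2, 1, 1, 3, 3)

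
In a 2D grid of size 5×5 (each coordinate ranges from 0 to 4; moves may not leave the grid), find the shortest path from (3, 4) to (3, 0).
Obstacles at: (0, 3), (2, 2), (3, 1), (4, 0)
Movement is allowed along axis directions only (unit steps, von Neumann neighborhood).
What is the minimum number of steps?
8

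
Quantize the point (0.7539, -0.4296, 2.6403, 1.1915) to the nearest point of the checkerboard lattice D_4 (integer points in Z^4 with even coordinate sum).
(1, -1, 3, 1)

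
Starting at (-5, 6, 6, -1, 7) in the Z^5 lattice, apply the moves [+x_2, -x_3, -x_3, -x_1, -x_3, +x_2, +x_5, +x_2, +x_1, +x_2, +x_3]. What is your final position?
(-5, 10, 4, -1, 8)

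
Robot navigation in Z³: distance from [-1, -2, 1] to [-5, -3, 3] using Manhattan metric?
7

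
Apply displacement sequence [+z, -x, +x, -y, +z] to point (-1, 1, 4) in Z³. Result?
(-1, 0, 6)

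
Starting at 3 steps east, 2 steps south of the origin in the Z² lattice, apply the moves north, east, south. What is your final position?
(4, -2)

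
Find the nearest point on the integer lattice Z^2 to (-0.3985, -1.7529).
(0, -2)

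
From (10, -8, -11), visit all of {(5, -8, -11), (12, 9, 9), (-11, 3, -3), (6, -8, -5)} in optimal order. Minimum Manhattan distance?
83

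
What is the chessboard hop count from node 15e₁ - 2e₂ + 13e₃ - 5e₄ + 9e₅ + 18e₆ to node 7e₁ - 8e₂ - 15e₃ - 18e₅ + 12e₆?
28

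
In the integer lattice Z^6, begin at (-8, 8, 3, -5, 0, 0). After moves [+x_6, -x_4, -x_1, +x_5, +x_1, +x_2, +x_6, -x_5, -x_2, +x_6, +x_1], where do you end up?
(-7, 8, 3, -6, 0, 3)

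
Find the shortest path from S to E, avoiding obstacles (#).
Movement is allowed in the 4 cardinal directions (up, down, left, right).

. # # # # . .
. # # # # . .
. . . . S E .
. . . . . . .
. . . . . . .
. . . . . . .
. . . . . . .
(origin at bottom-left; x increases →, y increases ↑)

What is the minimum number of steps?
1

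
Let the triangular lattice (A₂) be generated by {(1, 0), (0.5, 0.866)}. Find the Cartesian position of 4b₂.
(2, 3.464)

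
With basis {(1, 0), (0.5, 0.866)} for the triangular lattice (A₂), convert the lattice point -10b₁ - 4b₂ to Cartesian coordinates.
(-12, -3.464)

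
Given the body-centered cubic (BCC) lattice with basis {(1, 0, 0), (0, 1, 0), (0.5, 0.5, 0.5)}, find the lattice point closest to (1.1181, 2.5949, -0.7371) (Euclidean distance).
(1.5, 2.5, -0.5)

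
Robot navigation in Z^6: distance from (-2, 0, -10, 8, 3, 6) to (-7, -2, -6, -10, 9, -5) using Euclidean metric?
22.9347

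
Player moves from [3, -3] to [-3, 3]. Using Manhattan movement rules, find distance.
12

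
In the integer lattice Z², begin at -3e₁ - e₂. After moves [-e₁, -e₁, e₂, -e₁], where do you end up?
(-6, 0)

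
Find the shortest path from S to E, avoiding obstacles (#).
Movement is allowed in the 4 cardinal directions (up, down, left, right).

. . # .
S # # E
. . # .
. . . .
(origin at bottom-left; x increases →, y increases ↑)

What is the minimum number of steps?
7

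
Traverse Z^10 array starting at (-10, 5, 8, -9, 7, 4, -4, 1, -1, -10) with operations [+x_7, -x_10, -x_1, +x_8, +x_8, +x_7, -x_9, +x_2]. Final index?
(-11, 6, 8, -9, 7, 4, -2, 3, -2, -11)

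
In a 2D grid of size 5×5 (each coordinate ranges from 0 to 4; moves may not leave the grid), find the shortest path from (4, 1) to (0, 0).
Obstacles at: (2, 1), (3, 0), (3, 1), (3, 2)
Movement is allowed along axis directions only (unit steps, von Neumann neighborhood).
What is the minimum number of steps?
9
(one shortest path: (4, 1) → (4, 2) → (4, 3) → (3, 3) → (2, 3) → (1, 3) → (0, 3) → (0, 2) → (0, 1) → (0, 0))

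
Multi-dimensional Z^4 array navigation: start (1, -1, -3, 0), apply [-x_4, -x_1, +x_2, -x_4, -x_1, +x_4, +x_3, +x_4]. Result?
(-1, 0, -2, 0)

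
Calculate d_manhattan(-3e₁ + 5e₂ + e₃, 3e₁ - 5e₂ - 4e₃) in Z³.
21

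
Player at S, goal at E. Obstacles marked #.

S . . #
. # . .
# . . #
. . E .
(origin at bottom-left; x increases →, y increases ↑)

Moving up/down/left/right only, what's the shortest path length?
5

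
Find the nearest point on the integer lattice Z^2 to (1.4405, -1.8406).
(1, -2)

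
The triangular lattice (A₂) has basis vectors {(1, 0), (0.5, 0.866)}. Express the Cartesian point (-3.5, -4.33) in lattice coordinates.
-b₁ - 5b₂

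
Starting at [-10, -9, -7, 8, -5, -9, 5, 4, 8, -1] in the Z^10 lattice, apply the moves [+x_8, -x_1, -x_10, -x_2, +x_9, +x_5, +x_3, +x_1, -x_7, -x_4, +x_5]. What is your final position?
(-10, -10, -6, 7, -3, -9, 4, 5, 9, -2)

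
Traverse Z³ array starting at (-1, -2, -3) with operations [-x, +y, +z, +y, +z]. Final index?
(-2, 0, -1)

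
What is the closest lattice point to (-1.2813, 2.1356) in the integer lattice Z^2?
(-1, 2)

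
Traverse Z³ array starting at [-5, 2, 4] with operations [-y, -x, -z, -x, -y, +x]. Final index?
(-6, 0, 3)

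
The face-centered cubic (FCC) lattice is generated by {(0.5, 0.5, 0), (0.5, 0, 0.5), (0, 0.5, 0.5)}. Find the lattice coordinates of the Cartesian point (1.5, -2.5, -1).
3b₂ - 5b₃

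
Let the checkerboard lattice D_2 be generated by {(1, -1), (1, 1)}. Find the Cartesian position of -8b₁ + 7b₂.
(-1, 15)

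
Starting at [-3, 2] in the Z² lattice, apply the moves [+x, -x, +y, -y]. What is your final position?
(-3, 2)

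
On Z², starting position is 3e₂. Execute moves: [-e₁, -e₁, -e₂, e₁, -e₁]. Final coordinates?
(-2, 2)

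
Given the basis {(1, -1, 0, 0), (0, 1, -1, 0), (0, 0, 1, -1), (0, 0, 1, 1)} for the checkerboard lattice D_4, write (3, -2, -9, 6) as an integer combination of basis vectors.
3b₁ + b₂ - 7b₃ - b₄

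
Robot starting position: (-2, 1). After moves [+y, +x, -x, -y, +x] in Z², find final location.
(-1, 1)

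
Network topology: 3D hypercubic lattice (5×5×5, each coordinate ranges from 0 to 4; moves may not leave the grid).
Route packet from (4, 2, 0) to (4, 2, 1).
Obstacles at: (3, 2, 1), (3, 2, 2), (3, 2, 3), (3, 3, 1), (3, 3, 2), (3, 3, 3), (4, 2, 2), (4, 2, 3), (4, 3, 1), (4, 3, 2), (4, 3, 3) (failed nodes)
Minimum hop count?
1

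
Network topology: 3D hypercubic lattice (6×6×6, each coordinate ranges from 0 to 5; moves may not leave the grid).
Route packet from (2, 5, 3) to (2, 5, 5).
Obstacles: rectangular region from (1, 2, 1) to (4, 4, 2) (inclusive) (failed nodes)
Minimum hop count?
2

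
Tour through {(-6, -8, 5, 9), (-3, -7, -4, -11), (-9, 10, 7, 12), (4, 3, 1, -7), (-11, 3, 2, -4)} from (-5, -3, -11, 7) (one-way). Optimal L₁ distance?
125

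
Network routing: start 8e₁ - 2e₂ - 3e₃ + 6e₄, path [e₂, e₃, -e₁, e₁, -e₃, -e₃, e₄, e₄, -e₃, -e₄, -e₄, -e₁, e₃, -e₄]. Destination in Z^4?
(7, -1, -4, 5)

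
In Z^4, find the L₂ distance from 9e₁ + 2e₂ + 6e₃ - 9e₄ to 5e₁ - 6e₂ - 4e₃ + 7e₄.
20.8806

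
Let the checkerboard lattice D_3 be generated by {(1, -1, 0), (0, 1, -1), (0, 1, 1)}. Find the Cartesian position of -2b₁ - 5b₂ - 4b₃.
(-2, -7, 1)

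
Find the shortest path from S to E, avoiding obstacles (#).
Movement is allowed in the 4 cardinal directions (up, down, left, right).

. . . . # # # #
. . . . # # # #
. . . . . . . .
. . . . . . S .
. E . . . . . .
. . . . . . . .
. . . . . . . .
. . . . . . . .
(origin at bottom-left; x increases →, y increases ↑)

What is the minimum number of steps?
6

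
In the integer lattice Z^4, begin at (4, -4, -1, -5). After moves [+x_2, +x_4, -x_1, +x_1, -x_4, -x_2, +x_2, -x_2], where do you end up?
(4, -4, -1, -5)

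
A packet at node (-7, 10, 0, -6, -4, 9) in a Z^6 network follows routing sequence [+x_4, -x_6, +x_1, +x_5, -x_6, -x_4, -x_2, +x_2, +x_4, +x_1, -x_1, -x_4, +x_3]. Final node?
(-6, 10, 1, -6, -3, 7)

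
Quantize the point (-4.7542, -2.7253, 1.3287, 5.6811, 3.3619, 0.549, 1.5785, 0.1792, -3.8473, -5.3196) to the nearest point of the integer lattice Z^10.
(-5, -3, 1, 6, 3, 1, 2, 0, -4, -5)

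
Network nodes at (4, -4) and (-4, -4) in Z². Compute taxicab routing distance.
8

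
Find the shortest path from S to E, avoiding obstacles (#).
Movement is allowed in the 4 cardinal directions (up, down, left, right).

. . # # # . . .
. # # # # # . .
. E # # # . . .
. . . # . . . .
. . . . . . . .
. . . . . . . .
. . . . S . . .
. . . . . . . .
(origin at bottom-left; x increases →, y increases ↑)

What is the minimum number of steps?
7
(one shortest path: (4, 1) → (3, 1) → (2, 1) → (1, 1) → (1, 2) → (1, 3) → (1, 4) → (1, 5))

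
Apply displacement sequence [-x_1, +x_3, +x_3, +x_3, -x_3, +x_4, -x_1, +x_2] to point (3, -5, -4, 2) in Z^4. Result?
(1, -4, -2, 3)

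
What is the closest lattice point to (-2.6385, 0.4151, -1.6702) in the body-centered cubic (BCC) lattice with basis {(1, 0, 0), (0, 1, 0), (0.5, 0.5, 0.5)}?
(-2.5, 0.5, -1.5)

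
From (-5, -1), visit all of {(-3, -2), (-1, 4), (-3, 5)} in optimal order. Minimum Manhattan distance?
13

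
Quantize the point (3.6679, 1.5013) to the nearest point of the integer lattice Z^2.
(4, 2)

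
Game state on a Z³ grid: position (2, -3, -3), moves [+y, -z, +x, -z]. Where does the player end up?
(3, -2, -5)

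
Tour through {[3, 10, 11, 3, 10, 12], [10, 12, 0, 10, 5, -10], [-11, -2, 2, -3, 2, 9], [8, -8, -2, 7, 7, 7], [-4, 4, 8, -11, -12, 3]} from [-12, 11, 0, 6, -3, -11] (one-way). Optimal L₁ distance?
229
(one optimal route: (-12, 11, 0, 6, -3, -11) → (10, 12, 0, 10, 5, -10) → (8, -8, -2, 7, 7, 7) → (3, 10, 11, 3, 10, 12) → (-11, -2, 2, -3, 2, 9) → (-4, 4, 8, -11, -12, 3))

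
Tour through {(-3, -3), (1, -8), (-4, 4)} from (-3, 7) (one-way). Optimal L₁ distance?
21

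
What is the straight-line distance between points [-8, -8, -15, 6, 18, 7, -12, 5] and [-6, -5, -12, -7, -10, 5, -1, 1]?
33.4066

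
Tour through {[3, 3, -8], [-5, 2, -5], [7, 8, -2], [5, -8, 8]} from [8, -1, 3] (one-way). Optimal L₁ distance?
70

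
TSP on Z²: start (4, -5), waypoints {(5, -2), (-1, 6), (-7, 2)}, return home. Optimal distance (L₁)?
46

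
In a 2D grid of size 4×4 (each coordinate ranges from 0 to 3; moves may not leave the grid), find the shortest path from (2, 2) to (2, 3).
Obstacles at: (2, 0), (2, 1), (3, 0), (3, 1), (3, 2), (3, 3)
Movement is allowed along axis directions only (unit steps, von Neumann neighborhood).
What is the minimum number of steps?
1
(one shortest path: (2, 2) → (2, 3))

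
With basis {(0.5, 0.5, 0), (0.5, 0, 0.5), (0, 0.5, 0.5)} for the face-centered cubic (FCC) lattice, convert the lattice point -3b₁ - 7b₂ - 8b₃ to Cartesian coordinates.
(-5, -5.5, -7.5)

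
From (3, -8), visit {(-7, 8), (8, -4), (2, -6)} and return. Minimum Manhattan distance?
62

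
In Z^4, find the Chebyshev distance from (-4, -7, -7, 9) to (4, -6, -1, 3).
8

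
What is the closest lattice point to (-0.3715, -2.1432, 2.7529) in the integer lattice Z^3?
(0, -2, 3)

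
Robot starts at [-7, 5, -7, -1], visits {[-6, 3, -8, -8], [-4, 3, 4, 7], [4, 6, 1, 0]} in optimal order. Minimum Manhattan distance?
61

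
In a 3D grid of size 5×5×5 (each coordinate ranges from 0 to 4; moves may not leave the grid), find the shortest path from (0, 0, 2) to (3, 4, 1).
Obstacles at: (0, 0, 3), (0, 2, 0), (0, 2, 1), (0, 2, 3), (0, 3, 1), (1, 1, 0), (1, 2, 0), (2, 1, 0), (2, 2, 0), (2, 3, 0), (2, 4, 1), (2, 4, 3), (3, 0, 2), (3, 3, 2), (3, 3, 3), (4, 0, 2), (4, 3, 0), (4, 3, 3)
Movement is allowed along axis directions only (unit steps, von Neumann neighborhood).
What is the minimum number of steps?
8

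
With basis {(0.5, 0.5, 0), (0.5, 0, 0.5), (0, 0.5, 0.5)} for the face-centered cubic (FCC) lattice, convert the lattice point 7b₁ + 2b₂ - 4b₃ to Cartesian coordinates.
(4.5, 1.5, -1)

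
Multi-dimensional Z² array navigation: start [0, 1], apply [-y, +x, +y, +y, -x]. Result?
(0, 2)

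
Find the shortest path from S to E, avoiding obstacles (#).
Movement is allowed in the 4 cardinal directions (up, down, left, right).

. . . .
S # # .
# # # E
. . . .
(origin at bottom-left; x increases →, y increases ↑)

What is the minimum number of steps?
6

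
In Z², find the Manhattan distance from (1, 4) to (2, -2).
7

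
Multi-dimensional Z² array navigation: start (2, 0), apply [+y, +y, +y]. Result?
(2, 3)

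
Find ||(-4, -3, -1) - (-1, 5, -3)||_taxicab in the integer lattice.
13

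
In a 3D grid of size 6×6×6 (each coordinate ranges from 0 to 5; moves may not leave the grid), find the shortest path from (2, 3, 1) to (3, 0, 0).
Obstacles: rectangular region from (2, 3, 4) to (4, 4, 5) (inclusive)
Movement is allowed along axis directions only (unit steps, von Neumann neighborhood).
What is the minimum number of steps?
5
(one shortest path: (2, 3, 1) → (3, 3, 1) → (3, 2, 1) → (3, 1, 1) → (3, 0, 1) → (3, 0, 0))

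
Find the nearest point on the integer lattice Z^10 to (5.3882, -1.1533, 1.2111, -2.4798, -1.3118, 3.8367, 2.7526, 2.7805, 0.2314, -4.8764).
(5, -1, 1, -2, -1, 4, 3, 3, 0, -5)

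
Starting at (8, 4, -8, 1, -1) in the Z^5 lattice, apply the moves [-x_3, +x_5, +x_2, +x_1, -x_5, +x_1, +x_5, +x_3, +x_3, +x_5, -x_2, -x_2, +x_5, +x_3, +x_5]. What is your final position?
(10, 3, -6, 1, 3)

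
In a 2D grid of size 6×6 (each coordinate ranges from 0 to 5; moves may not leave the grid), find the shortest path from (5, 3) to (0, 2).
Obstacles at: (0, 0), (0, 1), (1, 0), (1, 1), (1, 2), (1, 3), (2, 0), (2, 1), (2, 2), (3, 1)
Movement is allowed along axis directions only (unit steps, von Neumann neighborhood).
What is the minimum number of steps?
8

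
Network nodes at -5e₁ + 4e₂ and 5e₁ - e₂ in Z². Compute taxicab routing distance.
15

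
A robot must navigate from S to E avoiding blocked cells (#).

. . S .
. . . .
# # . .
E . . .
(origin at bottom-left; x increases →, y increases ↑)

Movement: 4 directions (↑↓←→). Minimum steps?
5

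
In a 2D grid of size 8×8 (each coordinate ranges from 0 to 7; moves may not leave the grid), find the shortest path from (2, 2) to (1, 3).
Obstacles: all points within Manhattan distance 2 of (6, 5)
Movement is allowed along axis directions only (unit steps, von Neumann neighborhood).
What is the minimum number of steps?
2
(one shortest path: (2, 2) → (1, 2) → (1, 3))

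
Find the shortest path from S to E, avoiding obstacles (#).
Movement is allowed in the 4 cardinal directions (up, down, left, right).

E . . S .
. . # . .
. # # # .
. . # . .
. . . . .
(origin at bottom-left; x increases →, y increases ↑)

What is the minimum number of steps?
3
(one shortest path: (3, 4) → (2, 4) → (1, 4) → (0, 4))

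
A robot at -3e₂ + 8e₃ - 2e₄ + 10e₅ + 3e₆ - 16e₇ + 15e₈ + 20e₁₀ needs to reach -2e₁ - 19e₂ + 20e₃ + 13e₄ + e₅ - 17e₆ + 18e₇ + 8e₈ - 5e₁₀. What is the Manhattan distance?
140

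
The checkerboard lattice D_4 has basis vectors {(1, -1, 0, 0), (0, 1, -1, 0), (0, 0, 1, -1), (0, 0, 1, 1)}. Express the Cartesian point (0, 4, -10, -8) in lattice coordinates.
4b₂ + b₃ - 7b₄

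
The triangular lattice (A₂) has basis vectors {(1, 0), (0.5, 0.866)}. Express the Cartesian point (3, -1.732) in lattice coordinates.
4b₁ - 2b₂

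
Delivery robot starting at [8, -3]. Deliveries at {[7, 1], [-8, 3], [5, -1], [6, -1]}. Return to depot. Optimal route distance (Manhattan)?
44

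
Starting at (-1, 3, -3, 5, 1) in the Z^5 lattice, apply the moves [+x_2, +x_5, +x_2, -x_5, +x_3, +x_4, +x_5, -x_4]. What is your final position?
(-1, 5, -2, 5, 2)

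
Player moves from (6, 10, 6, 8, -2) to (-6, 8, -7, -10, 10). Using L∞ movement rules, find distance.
18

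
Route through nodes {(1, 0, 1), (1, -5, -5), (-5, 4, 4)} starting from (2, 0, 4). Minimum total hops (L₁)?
35
(one optimal route: (2, 0, 4) → (-5, 4, 4) → (1, 0, 1) → (1, -5, -5))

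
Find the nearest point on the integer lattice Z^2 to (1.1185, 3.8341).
(1, 4)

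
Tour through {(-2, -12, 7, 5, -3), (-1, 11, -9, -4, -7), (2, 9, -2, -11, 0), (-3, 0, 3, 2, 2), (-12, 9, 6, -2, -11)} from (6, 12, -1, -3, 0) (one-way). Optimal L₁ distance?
139
(one optimal route: (6, 12, -1, -3, 0) → (2, 9, -2, -11, 0) → (-1, 11, -9, -4, -7) → (-12, 9, 6, -2, -11) → (-3, 0, 3, 2, 2) → (-2, -12, 7, 5, -3))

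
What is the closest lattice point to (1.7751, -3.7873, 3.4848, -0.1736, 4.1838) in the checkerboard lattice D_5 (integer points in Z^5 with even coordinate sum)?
(2, -4, 4, 0, 4)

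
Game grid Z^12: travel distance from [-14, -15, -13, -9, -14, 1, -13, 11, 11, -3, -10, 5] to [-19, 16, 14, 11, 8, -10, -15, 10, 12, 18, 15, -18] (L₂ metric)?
65.7343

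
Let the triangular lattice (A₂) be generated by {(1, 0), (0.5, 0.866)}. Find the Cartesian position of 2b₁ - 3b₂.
(0.5, -2.598)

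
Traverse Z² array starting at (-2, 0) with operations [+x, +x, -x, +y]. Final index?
(-1, 1)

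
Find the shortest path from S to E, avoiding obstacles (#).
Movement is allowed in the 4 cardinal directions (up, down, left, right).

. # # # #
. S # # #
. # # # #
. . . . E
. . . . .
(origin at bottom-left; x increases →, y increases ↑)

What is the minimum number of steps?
7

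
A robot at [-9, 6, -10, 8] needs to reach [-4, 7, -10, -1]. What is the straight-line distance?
10.3441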